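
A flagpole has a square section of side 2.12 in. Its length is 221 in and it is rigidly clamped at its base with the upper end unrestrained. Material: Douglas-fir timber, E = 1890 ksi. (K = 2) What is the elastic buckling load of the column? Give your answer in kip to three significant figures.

P_cr ≈ 0.161 kip

I = a⁴/12 = 2.12⁴/12 = 1.683 in⁴
Effective length L_e = K·L = 2 × 221 = 442.0 in
P_cr = π²EI / L_e² = π² × 1890×10³ × 1.683 / 442.0² = 160.7 lb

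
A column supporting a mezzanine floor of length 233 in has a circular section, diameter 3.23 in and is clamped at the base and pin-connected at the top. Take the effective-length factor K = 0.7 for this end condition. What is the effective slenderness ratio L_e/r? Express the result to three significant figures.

λ ≈ 202

For a solid circle r = d/4 = 3.23/4 = 0.8075 in
L_e = K·L = 0.7 × 233 = 163.1 in
λ = L_e / r_min = 163.10 / 0.8075 = 202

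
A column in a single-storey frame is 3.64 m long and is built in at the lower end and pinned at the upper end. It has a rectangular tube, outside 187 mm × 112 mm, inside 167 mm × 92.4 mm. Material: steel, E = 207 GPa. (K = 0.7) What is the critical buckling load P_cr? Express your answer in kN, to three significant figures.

Weak-axis I_min = (h_o·b_o³ − h_i·b_i³)/12 with b_o = 112, b_i = 92.40 mm (shorter outer/inner sides).
I_min = (187×112³ − 167.0×92.40³)/12 = 1.091×10^7 mm⁴
I = 1.091×10^7 mm⁴ = 1.091×10^-5 m⁴
Effective length L_e = K·L = 0.7 × 3.64 = 2.548 m
P_cr = π²EI / L_e² = π² × 207×10⁹ × 1.091×10^-5 / 2.548² = 3.435×10^6 N

P_cr ≈ 3430 kN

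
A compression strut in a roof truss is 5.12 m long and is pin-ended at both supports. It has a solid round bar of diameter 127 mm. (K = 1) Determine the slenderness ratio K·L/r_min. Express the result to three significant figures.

λ ≈ 161

I = πd⁴/64 = π×127⁴/64 = 1.277×10^7 mm⁴
A = 1.267×10^4 mm²;  r_min = √(I/A) = √(1.277×10^7/1.267×10^4) = 31.75 mm
L_e = K·L = 1 × 5.12 m = 5.120 m = 5120.0 mm
λ = L_e / r_min = 5120.0 / 31.75 = 161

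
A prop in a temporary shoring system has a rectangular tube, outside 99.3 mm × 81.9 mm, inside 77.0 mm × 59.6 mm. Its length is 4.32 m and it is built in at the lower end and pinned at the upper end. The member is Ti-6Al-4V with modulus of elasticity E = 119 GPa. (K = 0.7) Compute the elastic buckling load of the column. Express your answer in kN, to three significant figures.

Weak-axis I_min = (h_o·b_o³ − h_i·b_i³)/12 with b_o = 81.9, b_i = 59.60 mm (shorter outer/inner sides).
I_min = (99.3×81.9³ − 77.00×59.60³)/12 = 3.187×10^6 mm⁴
I = 3.187×10^6 mm⁴ = 3.187×10^-6 m⁴
Effective length L_e = K·L = 0.7 × 4.32 = 3.024 m
P_cr = π²EI / L_e² = π² × 119×10⁹ × 3.187×10^-6 / 3.024² = 4.094×10^5 N

P_cr ≈ 409 kN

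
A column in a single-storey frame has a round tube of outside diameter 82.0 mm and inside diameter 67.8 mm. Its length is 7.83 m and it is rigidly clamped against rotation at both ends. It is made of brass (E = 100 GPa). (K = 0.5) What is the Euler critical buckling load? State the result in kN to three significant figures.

P_cr ≈ 76.1 kN

d_o = 82.0 mm, d_i = 67.8 mm
I = π(d_o⁴ − d_i⁴)/64 = π(82.0⁴ − 67.80⁴)/64 = 1.182×10^6 mm⁴
I = 1.182×10^6 mm⁴ = 1.182×10^-6 m⁴
Effective length L_e = K·L = 0.5 × 7.83 = 3.915 m
P_cr = π²EI / L_e² = π² × 100×10⁹ × 1.182×10^-6 / 3.915² = 7.612×10^4 N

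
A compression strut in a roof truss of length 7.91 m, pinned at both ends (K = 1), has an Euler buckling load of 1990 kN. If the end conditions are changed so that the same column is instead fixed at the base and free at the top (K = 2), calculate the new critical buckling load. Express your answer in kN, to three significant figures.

P_cr ∝ 1/K², so P_cr,new = P_cr,old × (K_old/K_new)² = 1990 × (1/2)²
= 1990 × 0.2500 = 498 kN

P_cr ≈ 498 kN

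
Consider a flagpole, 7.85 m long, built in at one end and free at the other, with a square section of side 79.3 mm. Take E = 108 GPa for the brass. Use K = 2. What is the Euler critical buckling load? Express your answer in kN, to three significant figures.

P_cr ≈ 14.3 kN

I = a⁴/12 = 79.3⁴/12 = 3.295×10^6 mm⁴
I = 3.295×10^6 mm⁴ = 3.295×10^-6 m⁴
Effective length L_e = K·L = 2 × 7.85 = 15.70 m
P_cr = π²EI / L_e² = π² × 108×10⁹ × 3.295×10^-6 / 15.70² = 1.425×10^4 N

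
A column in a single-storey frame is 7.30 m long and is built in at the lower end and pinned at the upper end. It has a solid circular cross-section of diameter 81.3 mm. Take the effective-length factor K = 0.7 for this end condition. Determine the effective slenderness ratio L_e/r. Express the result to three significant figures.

λ ≈ 251

I = πd⁴/64 = π×81.3⁴/64 = 2.145×10^6 mm⁴
A = 5.191×10^3 mm²;  r_min = √(I/A) = √(2.145×10^6/5.191×10^3) = 20.32 mm
L_e = K·L = 0.7 × 7.30 m = 5.110 m = 5110.0 mm
λ = L_e / r_min = 5110.0 / 20.32 = 251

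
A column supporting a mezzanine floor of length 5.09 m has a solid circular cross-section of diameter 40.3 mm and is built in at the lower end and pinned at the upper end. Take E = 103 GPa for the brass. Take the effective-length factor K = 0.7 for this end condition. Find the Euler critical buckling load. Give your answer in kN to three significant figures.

P_cr ≈ 10.4 kN

I = πd⁴/64 = π×40.3⁴/64 = 1.295×10^5 mm⁴
I = 1.295×10^5 mm⁴ = 1.295×10^-7 m⁴
Effective length L_e = K·L = 0.7 × 5.09 = 3.563 m
P_cr = π²EI / L_e² = π² × 103×10⁹ × 1.295×10^-7 / 3.563² = 1.037×10^4 N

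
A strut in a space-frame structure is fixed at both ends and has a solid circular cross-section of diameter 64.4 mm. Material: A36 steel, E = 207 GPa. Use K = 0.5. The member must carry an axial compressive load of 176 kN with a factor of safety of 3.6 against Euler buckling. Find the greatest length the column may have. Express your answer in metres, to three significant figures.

L_max ≈ 3.30 m

I = πd⁴/64 = π×64.4⁴/64 = 8.443×10^5 mm⁴
I = 8.443×10^-7 m⁴
Required critical load P_cr = n·P = 3.6 × 176 = 633.6 kN = 6.336×10^5 N
From P_cr = π²EI/(K·L)²:  L = (1/K)·√(π²EI/P_cr) = (1/0.5)·√(π²×2.07×10^11×8.443×10^-7/6.336×10^5)
L = 3.30 m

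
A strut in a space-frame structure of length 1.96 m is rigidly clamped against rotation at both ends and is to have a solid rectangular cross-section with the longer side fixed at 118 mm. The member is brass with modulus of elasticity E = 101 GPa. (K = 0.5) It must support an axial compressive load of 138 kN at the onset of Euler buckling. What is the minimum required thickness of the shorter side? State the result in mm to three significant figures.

L_e = K·L = 0.5 × 1.96 = 0.9800 m
Required I = P_cr·L_e²/(π²E) = 1.380×10^5 × 0.9800² / (π² × 1.01×10^11) = 1.330×10^-7 m⁴
I_req = 1.330×10^5 mm⁴
Rectangle, weak axis: I_min = h·b³/12 with h = 118 mm fixed  ⇒  b = (12I/h)^(1/3) = 23.8 mm

b ≈ 23.8 mm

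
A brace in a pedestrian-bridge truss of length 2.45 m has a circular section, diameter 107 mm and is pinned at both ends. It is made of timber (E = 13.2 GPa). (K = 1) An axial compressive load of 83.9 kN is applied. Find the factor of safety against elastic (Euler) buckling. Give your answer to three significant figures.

I = πd⁴/64 = π×107⁴/64 = 6.434×10^6 mm⁴
I = 6.434×10^6 mm⁴ = 6.434×10^-6 m⁴
Effective length L_e = K·L = 1 × 2.45 = 2.450 m
P_cr = π²EI / L_e² = π² × 13.2×10⁹ × 6.434×10^-6 / 2.450² = 1.397×10^5 N
Factor of safety n = P_cr / P = 139.65 / 83.9 = 1.66

n ≈ 1.66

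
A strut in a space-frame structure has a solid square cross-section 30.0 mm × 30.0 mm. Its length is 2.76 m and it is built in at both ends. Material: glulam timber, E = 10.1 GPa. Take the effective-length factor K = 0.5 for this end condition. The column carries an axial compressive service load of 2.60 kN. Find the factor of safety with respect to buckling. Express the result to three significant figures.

I = a⁴/12 = 30.0⁴/12 = 6.750×10^4 mm⁴
I = 6.750×10^4 mm⁴ = 6.750×10^-8 m⁴
Effective length L_e = K·L = 0.5 × 2.76 = 1.380 m
P_cr = π²EI / L_e² = π² × 10.1×10⁹ × 6.750×10^-8 / 1.380² = 3.533×10^3 N
Factor of safety n = P_cr / P = 3.5332 / 2.60 = 1.36

n ≈ 1.36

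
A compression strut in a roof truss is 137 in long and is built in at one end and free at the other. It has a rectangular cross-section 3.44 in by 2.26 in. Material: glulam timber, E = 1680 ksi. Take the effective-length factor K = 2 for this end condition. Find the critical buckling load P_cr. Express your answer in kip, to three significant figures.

P_cr ≈ 0.731 kip

Buckling occurs about the weak axis: I_min = h·b³/12 with b = 2.26 in (the shorter side).
I_min = 3.44×2.26³/12 = 3.309 in⁴
Effective length L_e = K·L = 2 × 137 = 274.0 in
P_cr = π²EI / L_e² = π² × 1680×10³ × 3.309 / 274.0² = 730.8 lb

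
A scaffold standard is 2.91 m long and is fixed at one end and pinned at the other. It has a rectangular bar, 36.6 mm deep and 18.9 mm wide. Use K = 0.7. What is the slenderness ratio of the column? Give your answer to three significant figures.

λ ≈ 373

For a rectangle r_min = b/√12 = 18.9/√12 = 5.456 mm
L_e = K·L = 0.7 × 2.91 m = 2.037 m = 2037.0 mm
λ = L_e / r_min = 2037.0 / 5.456 = 373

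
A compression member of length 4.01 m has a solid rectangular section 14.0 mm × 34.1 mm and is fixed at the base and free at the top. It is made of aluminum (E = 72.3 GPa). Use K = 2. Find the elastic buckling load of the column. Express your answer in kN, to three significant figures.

Buckling occurs about the weak axis: I_min = h·b³/12 with b = 14.0 mm (the shorter side).
I_min = 34.1×14.0³/12 = 7.798×10^3 mm⁴
I = 7.798×10^3 mm⁴ = 7.798×10^-9 m⁴
Effective length L_e = K·L = 2 × 4.01 = 8.020 m
P_cr = π²EI / L_e² = π² × 72.3×10⁹ × 7.798×10^-9 / 8.020² = 86.51 N

P_cr ≈ 0.0865 kN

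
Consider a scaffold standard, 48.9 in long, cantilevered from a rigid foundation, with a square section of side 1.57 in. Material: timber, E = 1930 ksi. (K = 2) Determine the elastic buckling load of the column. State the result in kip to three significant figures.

P_cr ≈ 1.01 kip

I = a⁴/12 = 1.57⁴/12 = 0.5063 in⁴
Effective length L_e = K·L = 2 × 48.9 = 97.80 in
P_cr = π²EI / L_e² = π² × 1930×10³ × 0.5063 / 97.80² = 1.008×10^3 lb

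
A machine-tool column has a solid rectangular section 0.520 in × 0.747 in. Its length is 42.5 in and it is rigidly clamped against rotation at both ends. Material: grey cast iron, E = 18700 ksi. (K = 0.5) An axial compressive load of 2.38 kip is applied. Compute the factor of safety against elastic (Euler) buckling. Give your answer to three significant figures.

Buckling occurs about the weak axis: I_min = h·b³/12 with b = 0.520 in (the shorter side).
I_min = 0.747×0.520³/12 = 8.753×10^-3 in⁴
Effective length L_e = K·L = 0.5 × 42.5 = 21.25 in
P_cr = π²EI / L_e² = π² × 18700×10³ × 8.753×10^-3 / 21.25² = 3.577×10^3 lb
Factor of safety n = P_cr / P = 3.5774 / 2.38 = 1.50

n ≈ 1.50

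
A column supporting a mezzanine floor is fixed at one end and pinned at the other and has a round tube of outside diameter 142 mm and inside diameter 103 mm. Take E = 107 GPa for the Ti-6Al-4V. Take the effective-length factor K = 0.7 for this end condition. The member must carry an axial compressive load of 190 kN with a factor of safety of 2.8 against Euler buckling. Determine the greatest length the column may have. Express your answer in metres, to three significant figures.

L_max ≈ 7.65 m

d_o = 142 mm, d_i = 103 mm
I = π(d_o⁴ − d_i⁴)/64 = π(142⁴ − 103.0⁴)/64 = 1.443×10^7 mm⁴
I = 1.443×10^-5 m⁴
Required critical load P_cr = n·P = 2.8 × 190 = 532.0 kN = 5.320×10^5 N
From P_cr = π²EI/(K·L)²:  L = (1/K)·√(π²EI/P_cr) = (1/0.7)·√(π²×1.07×10^11×1.443×10^-5/5.320×10^5)
L = 7.65 m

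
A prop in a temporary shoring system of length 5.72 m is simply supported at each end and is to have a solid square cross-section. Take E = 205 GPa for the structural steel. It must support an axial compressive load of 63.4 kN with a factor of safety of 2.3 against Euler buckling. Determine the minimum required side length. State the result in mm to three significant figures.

Required P_cr = n·P = 2.3 × 63.4 = 145.8 kN
L_e = K·L = 1 × 5.72 = 5.720 m
Required I = P_cr·L_e²/(π²E) = 1.458×10^5 × 5.720² / (π² × 2.05×10^11) = 2.358×10^-6 m⁴
I_req = 2.358×10^6 mm⁴
Solid square: I = a⁴/12  ⇒  a = (12I)^(1/4) = (12×2.358×10^6)^(1/4) = 72.9 mm

a ≈ 72.9 mm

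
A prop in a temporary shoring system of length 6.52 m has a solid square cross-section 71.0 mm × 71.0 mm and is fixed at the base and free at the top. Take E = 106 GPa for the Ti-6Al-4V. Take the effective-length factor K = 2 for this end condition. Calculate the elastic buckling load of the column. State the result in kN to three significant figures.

P_cr ≈ 13.0 kN

I = a⁴/12 = 71.0⁴/12 = 2.118×10^6 mm⁴
I = 2.118×10^6 mm⁴ = 2.118×10^-6 m⁴
Effective length L_e = K·L = 2 × 6.52 = 13.04 m
P_cr = π²EI / L_e² = π² × 106×10⁹ × 2.118×10^-6 / 13.04² = 1.303×10^4 N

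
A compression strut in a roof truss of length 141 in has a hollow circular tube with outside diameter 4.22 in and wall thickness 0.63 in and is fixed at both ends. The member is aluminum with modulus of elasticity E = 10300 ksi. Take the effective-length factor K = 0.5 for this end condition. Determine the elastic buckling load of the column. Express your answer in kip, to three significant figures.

P_cr ≈ 241 kip

Inner diameter d_i = 4.22 − 2×0.63 = 2.960 in
I = π(d_o⁴ − d_i⁴)/64 = π(4.22⁴ − 2.960⁴)/64 = 11.80 in⁴
Effective length L_e = K·L = 0.5 × 141 = 70.50 in
P_cr = π²EI / L_e² = π² × 10300×10³ × 11.80 / 70.50² = 2.413×10^5 lb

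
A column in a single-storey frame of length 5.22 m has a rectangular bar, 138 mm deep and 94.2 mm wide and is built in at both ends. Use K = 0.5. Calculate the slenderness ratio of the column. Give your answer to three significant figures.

For a rectangle r_min = b/√12 = 94.2/√12 = 27.19 mm
L_e = K·L = 0.5 × 5.22 m = 2.610 m = 2610.0 mm
λ = L_e / r_min = 2610.0 / 27.19 = 96.0

λ ≈ 96.0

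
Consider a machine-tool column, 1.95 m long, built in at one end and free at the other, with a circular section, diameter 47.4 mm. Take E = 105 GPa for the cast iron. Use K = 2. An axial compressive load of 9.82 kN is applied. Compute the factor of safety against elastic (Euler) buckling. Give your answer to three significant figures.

n ≈ 1.72

I = πd⁴/64 = π×47.4⁴/64 = 2.478×10^5 mm⁴
I = 2.478×10^5 mm⁴ = 2.478×10^-7 m⁴
Effective length L_e = K·L = 2 × 1.95 = 3.900 m
P_cr = π²EI / L_e² = π² × 105×10⁹ × 2.478×10^-7 / 3.900² = 1.688×10^4 N
Factor of safety n = P_cr / P = 16.883 / 9.82 = 1.72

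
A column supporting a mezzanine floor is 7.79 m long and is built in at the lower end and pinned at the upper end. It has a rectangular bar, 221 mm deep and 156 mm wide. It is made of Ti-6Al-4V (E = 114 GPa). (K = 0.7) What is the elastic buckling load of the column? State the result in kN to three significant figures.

P_cr ≈ 2650 kN

Buckling occurs about the weak axis: I_min = h·b³/12 with b = 156 mm (the shorter side).
I_min = 221×156³/12 = 6.992×10^7 mm⁴
I = 6.992×10^7 mm⁴ = 6.992×10^-5 m⁴
Effective length L_e = K·L = 0.7 × 7.79 = 5.453 m
P_cr = π²EI / L_e² = π² × 114×10⁹ × 6.992×10^-5 / 5.453² = 2.646×10^6 N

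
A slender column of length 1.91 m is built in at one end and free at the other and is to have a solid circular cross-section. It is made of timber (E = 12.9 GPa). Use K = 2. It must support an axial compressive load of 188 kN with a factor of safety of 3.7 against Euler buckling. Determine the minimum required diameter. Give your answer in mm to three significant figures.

d ≈ 201 mm

Required P_cr = n·P = 3.7 × 188 = 695.6 kN
L_e = K·L = 2 × 1.91 = 3.820 m
Required I = P_cr·L_e²/(π²E) = 6.956×10^5 × 3.820² / (π² × 1.29×10^10) = 7.973×10^-5 m⁴
I_req = 7.973×10^7 mm⁴
Solid circle: I = πd⁴/64  ⇒  d = (64I/π)^(1/4) = (64×7.973×10^7/π)^(1/4) = 201 mm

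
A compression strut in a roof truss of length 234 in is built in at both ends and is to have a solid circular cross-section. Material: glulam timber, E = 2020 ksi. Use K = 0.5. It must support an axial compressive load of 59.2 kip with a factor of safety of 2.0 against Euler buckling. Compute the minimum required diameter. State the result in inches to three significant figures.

Required P_cr = n·P = 2.0 × 59.2 = 118.4 kip
L_e = K·L = 0.5 × 234 = 117.0 in
Required I = P_cr·L_e²/(π²E) = 1.184×10^5 × 117.0² / (π² × 2.02×10^6) = 81.30 in⁴
Solid circle: I = πd⁴/64  ⇒  d = (64I/π)^(1/4) = (64×81.30/π)^(1/4) = 6.38 in

d ≈ 6.38 in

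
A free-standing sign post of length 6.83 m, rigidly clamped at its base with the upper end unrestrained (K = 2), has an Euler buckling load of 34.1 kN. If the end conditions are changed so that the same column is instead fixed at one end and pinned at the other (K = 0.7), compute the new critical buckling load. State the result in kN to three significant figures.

P_cr ∝ 1/K², so P_cr,new = P_cr,old × (K_old/K_new)² = 34.1 × (2/0.7)²
= 34.1 × 8.163 = 278 kN

P_cr ≈ 278 kN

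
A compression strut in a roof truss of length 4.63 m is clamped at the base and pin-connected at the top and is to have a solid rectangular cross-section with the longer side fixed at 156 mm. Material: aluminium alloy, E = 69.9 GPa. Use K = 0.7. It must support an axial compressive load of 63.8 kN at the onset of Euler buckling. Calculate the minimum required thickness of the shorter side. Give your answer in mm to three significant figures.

b ≈ 42.1 mm

L_e = K·L = 0.7 × 4.63 = 3.241 m
Required I = P_cr·L_e²/(π²E) = 6.380×10^4 × 3.241² / (π² × 6.99×10^10) = 9.714×10^-7 m⁴
I_req = 9.714×10^5 mm⁴
Rectangle, weak axis: I_min = h·b³/12 with h = 156 mm fixed  ⇒  b = (12I/h)^(1/3) = 42.1 mm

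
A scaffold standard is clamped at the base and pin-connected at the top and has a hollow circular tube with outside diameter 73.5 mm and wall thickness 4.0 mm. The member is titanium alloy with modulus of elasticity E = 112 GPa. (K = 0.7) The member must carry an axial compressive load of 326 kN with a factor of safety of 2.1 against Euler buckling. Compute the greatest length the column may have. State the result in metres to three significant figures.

Inner diameter d_i = 73.5 − 2×4.0 = 65.50 mm
I = π(d_o⁴ − d_i⁴)/64 = π(73.5⁴ − 65.50⁴)/64 = 5.291×10^5 mm⁴
I = 5.291×10^-7 m⁴
Required critical load P_cr = n·P = 2.1 × 326 = 684.6 kN = 6.846×10^5 N
From P_cr = π²EI/(K·L)²:  L = (1/K)·√(π²EI/P_cr) = (1/0.7)·√(π²×1.12×10^11×5.291×10^-7/6.846×10^5)
L = 1.32 m

L_max ≈ 1.32 m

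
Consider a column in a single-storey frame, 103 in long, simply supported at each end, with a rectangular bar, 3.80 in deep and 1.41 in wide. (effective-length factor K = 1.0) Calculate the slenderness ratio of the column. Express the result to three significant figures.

λ ≈ 253

For a rectangle r_min = b/√12 = 1.41/√12 = 0.4070 in
L_e = K·L = 1 × 103 = 103.0 in
λ = L_e / r_min = 103.00 / 0.4070 = 253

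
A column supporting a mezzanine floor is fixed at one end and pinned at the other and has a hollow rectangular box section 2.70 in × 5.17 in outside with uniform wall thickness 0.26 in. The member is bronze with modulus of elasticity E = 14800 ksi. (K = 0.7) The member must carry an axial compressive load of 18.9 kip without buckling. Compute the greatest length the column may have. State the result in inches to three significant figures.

L_max ≈ 265 in

Inner dimensions: h_i = 5.17 − 2×0.26 = 4.650 in, b_i = 2.70 − 2×0.26 = 2.180 in
Weak-axis I_min = (h_o·b_o³ − h_i·b_i³)/12 with b_o = 2.70, b_i = 2.180 in (shorter outer/inner sides).
I_min = (5.17×2.70³ − 4.650×2.180³)/12 = 4.466 in⁴
At the buckling limit P_cr = P = 1.890×10^4 lb
From P_cr = π²EI/(K·L)²:  L = (1/K)·√(π²EI/P_cr) = (1/0.7)·√(π²×1.48×10^7×4.466/1.890×10^4)
L = 265 in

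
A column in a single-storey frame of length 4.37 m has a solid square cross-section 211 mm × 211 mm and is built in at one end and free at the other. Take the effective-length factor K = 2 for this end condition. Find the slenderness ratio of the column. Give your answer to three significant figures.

For a square r = a/√12 = 211/√12 = 60.91 mm
L_e = K·L = 2 × 4.37 m = 8.740 m = 8740.0 mm
λ = L_e / r_min = 8740.0 / 60.91 = 143

λ ≈ 143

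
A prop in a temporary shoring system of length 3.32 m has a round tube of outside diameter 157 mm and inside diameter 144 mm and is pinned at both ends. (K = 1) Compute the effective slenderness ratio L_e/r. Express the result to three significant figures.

λ ≈ 62.3

d_o = 157 mm, d_i = 144 mm
I = π(d_o⁴ − d_i⁴)/64 = π(157⁴ − 144.0⁴)/64 = 8.718×10^6 mm⁴
A = 3.073×10^3 mm²;  r_min = √(I/A) = √(8.718×10^6/3.073×10^3) = 53.26 mm
L_e = K·L = 1 × 3.32 m = 3.320 m = 3320.0 mm
λ = L_e / r_min = 3320.0 / 53.26 = 62.3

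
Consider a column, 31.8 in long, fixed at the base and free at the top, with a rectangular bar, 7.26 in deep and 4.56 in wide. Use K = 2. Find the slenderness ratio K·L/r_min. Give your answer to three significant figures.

For a rectangle r_min = b/√12 = 4.56/√12 = 1.316 in
L_e = K·L = 2 × 31.8 = 63.60 in
λ = L_e / r_min = 63.600 / 1.316 = 48.3

λ ≈ 48.3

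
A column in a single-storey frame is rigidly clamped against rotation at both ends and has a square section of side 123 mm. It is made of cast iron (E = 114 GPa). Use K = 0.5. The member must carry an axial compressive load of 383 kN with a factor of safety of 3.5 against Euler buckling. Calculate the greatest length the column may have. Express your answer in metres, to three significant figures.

I = a⁴/12 = 123⁴/12 = 1.907×10^7 mm⁴
I = 1.907×10^-5 m⁴
Required critical load P_cr = n·P = 3.5 × 383 = 1340 kN = 1.341×10^6 N
From P_cr = π²EI/(K·L)²:  L = (1/K)·√(π²EI/P_cr) = (1/0.5)·√(π²×1.14×10^11×1.907×10^-5/1.341×10^6)
L = 8.00 m

L_max ≈ 8.00 m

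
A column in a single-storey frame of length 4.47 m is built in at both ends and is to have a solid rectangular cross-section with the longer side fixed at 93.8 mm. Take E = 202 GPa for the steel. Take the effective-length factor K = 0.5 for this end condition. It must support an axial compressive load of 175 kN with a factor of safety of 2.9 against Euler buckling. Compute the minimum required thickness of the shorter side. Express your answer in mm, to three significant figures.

b ≈ 54.6 mm

Required P_cr = n·P = 2.9 × 175 = 507.5 kN
L_e = K·L = 0.5 × 4.47 = 2.235 m
Required I = P_cr·L_e²/(π²E) = 5.075×10^5 × 2.235² / (π² × 2.02×10^11) = 1.272×10^-6 m⁴
I_req = 1.272×10^6 mm⁴
Rectangle, weak axis: I_min = h·b³/12 with h = 93.8 mm fixed  ⇒  b = (12I/h)^(1/3) = 54.6 mm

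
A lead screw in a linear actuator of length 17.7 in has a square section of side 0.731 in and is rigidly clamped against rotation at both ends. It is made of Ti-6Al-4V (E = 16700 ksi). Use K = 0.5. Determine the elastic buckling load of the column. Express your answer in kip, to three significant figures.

P_cr ≈ 50.1 kip

I = a⁴/12 = 0.731⁴/12 = 2.380×10^-2 in⁴
Effective length L_e = K·L = 0.5 × 17.7 = 8.850 in
P_cr = π²EI / L_e² = π² × 16700×10³ × 2.380×10^-2 / 8.850² = 5.007×10^4 lb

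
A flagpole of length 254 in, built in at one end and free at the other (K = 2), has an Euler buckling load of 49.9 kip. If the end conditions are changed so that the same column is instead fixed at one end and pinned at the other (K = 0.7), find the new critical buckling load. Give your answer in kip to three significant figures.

P_cr ∝ 1/K², so P_cr,new = P_cr,old × (K_old/K_new)² = 49.9 × (2/0.7)²
= 49.9 × 8.163 = 407 kip

P_cr ≈ 407 kip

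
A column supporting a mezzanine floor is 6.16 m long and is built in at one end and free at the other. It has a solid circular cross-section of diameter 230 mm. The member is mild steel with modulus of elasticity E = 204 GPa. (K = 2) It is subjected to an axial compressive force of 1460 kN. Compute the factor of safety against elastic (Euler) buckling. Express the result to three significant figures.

n ≈ 1.25

I = πd⁴/64 = π×230⁴/64 = 1.374×10^8 mm⁴
I = 1.374×10^8 mm⁴ = 1.374×10^-4 m⁴
Effective length L_e = K·L = 2 × 6.16 = 12.32 m
P_cr = π²EI / L_e² = π² × 204×10⁹ × 1.374×10^-4 / 12.32² = 1.822×10^6 N
Factor of safety n = P_cr / P = 1822.2 / 1460 = 1.25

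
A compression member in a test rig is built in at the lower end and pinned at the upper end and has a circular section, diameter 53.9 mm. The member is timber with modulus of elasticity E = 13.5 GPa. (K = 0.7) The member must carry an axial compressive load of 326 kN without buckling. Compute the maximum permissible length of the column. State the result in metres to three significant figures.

I = πd⁴/64 = π×53.9⁴/64 = 4.143×10^5 mm⁴
I = 4.143×10^-7 m⁴
At the buckling limit P_cr = P = 3.260×10^5 N
From P_cr = π²EI/(K·L)²:  L = (1/K)·√(π²EI/P_cr) = (1/0.7)·√(π²×1.35×10^10×4.143×10^-7/3.260×10^5)
L = 0.588 m

L_max ≈ 0.588 m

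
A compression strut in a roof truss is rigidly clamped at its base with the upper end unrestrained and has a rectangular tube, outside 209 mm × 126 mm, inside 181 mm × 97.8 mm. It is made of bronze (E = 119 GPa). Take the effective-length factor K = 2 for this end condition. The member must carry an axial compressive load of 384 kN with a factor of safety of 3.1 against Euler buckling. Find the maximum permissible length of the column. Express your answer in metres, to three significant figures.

L_max ≈ 2.26 m

Weak-axis I_min = (h_o·b_o³ − h_i·b_i³)/12 with b_o = 126, b_i = 97.80 mm (shorter outer/inner sides).
I_min = (209×126³ − 181.0×97.80³)/12 = 2.073×10^7 mm⁴
I = 2.073×10^-5 m⁴
Required critical load P_cr = n·P = 3.1 × 384 = 1190 kN = 1.190×10^6 N
From P_cr = π²EI/(K·L)²:  L = (1/K)·√(π²EI/P_cr) = (1/2)·√(π²×1.19×10^11×2.073×10^-5/1.190×10^6)
L = 2.26 m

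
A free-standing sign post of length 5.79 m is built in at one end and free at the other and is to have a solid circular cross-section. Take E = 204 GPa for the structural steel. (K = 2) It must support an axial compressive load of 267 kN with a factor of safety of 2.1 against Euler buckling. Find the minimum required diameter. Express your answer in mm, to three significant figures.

d ≈ 166 mm

Required P_cr = n·P = 2.1 × 267 = 560.7 kN
L_e = K·L = 2 × 5.79 = 11.58 m
Required I = P_cr·L_e²/(π²E) = 5.607×10^5 × 11.58² / (π² × 2.04×10^11) = 3.734×10^-5 m⁴
I_req = 3.734×10^7 mm⁴
Solid circle: I = πd⁴/64  ⇒  d = (64I/π)^(1/4) = (64×3.734×10^7/π)^(1/4) = 166 mm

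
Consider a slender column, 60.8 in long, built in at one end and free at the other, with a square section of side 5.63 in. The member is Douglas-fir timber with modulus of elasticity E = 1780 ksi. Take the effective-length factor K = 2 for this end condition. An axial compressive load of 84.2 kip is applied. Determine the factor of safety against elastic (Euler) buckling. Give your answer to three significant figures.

I = a⁴/12 = 5.63⁴/12 = 83.72 in⁴
Effective length L_e = K·L = 2 × 60.8 = 121.6 in
P_cr = π²EI / L_e² = π² × 1780×10³ × 83.72 / 121.6² = 9.947×10^4 lb
Factor of safety n = P_cr / P = 99.473 / 84.2 = 1.18

n ≈ 1.18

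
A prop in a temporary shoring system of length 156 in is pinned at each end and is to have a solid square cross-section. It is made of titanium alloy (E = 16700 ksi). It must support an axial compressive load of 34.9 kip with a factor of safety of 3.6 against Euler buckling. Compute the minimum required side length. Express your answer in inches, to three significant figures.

a ≈ 3.86 in

Required P_cr = n·P = 3.6 × 34.9 = 125.6 kip
L_e = K·L = 1 × 156 = 156.0 in
Required I = P_cr·L_e²/(π²E) = 1.256×10^5 × 156.0² / (π² × 1.67×10^7) = 18.55 in⁴
Solid square: I = a⁴/12  ⇒  a = (12I)^(1/4) = (12×18.55)^(1/4) = 3.86 in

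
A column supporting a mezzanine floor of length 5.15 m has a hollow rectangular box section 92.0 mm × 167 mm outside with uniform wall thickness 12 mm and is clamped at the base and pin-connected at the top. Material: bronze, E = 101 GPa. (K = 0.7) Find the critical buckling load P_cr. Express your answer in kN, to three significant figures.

Inner dimensions: h_i = 167 − 2×12 = 143.0 mm, b_i = 92.0 − 2×12 = 68.00 mm
Weak-axis I_min = (h_o·b_o³ − h_i·b_i³)/12 with b_o = 92.0, b_i = 68.00 mm (shorter outer/inner sides).
I_min = (167×92.0³ − 143.0×68.00³)/12 = 7.090×10^6 mm⁴
I = 7.090×10^6 mm⁴ = 7.090×10^-6 m⁴
Effective length L_e = K·L = 0.7 × 5.15 = 3.605 m
P_cr = π²EI / L_e² = π² × 101×10⁹ × 7.090×10^-6 / 3.605² = 5.438×10^5 N

P_cr ≈ 544 kN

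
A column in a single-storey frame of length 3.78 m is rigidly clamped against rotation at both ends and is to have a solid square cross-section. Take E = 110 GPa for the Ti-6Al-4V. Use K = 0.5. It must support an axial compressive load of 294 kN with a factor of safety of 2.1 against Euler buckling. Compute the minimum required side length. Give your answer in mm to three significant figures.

Required P_cr = n·P = 2.1 × 294 = 617.4 kN
L_e = K·L = 0.5 × 3.78 = 1.890 m
Required I = P_cr·L_e²/(π²E) = 6.174×10^5 × 1.890² / (π² × 1.10×10^11) = 2.031×10^-6 m⁴
I_req = 2.031×10^6 mm⁴
Solid square: I = a⁴/12  ⇒  a = (12I)^(1/4) = (12×2.031×10^6)^(1/4) = 70.3 mm

a ≈ 70.3 mm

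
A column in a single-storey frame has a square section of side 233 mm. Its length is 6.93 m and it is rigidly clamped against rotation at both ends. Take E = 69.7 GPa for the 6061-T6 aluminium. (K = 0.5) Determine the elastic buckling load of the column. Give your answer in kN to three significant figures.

I = a⁴/12 = 233⁴/12 = 2.456×10^8 mm⁴
I = 2.456×10^8 mm⁴ = 2.456×10^-4 m⁴
Effective length L_e = K·L = 0.5 × 6.93 = 3.465 m
P_cr = π²EI / L_e² = π² × 69.7×10⁹ × 2.456×10^-4 / 3.465² = 1.407×10^7 N

P_cr ≈ 14100 kN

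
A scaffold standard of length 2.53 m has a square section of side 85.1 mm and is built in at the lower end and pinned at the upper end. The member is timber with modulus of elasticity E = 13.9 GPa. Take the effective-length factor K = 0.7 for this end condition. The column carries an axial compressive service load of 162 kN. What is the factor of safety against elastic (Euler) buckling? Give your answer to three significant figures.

n ≈ 1.18

I = a⁴/12 = 85.1⁴/12 = 4.371×10^6 mm⁴
I = 4.371×10^6 mm⁴ = 4.371×10^-6 m⁴
Effective length L_e = K·L = 0.7 × 2.53 = 1.771 m
P_cr = π²EI / L_e² = π² × 13.9×10⁹ × 4.371×10^-6 / 1.771² = 1.912×10^5 N
Factor of safety n = P_cr / P = 191.17 / 162 = 1.18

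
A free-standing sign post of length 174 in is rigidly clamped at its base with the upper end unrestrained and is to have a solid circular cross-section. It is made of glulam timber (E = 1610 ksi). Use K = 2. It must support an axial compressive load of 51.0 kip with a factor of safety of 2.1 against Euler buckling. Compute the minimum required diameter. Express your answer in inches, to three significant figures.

Required P_cr = n·P = 2.1 × 51.0 = 107.1 kip
L_e = K·L = 2 × 174 = 348.0 in
Required I = P_cr·L_e²/(π²E) = 1.071×10^5 × 348.0² / (π² × 1.61×10^6) = 816.2 in⁴
Solid circle: I = πd⁴/64  ⇒  d = (64I/π)^(1/4) = (64×816.2/π)^(1/4) = 11.4 in

d ≈ 11.4 in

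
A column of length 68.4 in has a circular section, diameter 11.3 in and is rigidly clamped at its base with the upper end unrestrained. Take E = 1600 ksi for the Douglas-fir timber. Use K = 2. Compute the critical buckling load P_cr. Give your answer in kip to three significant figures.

I = πd⁴/64 = π×11.3⁴/64 = 800.4 in⁴
Effective length L_e = K·L = 2 × 68.4 = 136.8 in
P_cr = π²EI / L_e² = π² × 1600×10³ × 800.4 / 136.8² = 6.754×10^5 lb

P_cr ≈ 675 kip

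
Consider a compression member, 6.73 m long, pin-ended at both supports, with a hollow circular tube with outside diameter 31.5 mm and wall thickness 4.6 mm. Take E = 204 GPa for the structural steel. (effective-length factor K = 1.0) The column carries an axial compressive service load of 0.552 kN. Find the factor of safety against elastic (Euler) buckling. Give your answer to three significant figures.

n ≈ 2.91

Inner diameter d_i = 31.5 − 2×4.6 = 22.30 mm
I = π(d_o⁴ − d_i⁴)/64 = π(31.5⁴ − 22.30⁴)/64 = 3.619×10^4 mm⁴
I = 3.619×10^4 mm⁴ = 3.619×10^-8 m⁴
Effective length L_e = K·L = 1 × 6.73 = 6.730 m
P_cr = π²EI / L_e² = π² × 204×10⁹ × 3.619×10^-8 / 6.730² = 1.609×10^3 N
Factor of safety n = P_cr / P = 1.6088 / 0.552 = 2.91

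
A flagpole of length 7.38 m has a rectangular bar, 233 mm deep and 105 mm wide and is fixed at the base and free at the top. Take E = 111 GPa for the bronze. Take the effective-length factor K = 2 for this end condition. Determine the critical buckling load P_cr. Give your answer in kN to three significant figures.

P_cr ≈ 113 kN

Buckling occurs about the weak axis: I_min = h·b³/12 with b = 105 mm (the shorter side).
I_min = 233×105³/12 = 2.248×10^7 mm⁴
I = 2.248×10^7 mm⁴ = 2.248×10^-5 m⁴
Effective length L_e = K·L = 2 × 7.38 = 14.76 m
P_cr = π²EI / L_e² = π² × 111×10⁹ × 2.248×10^-5 / 14.76² = 1.130×10^5 N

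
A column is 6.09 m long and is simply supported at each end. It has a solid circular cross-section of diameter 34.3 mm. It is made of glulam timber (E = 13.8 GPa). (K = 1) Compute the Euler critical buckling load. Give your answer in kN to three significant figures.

P_cr ≈ 0.250 kN

I = πd⁴/64 = π×34.3⁴/64 = 6.794×10^4 mm⁴
I = 6.794×10^4 mm⁴ = 6.794×10^-8 m⁴
Effective length L_e = K·L = 1 × 6.09 = 6.090 m
P_cr = π²EI / L_e² = π² × 13.8×10⁹ × 6.794×10^-8 / 6.090² = 249.5 N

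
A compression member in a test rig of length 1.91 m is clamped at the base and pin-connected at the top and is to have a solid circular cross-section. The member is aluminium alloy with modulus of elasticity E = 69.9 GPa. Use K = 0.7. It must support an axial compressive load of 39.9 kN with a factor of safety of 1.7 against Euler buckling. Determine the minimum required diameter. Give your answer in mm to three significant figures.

Required P_cr = n·P = 1.7 × 39.9 = 67.83 kN
L_e = K·L = 0.7 × 1.91 = 1.337 m
Required I = P_cr·L_e²/(π²E) = 6.783×10^4 × 1.337² / (π² × 6.99×10^10) = 1.758×10^-7 m⁴
I_req = 1.758×10^5 mm⁴
Solid circle: I = πd⁴/64  ⇒  d = (64I/π)^(1/4) = (64×1.758×10^5/π)^(1/4) = 43.5 mm

d ≈ 43.5 mm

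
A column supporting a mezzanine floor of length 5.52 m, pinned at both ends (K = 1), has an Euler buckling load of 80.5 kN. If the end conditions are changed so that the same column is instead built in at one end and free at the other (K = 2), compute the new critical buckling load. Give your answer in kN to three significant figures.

P_cr ≈ 20.1 kN

P_cr ∝ 1/K², so P_cr,new = P_cr,old × (K_old/K_new)² = 80.5 × (1/2)²
= 80.5 × 0.2500 = 20.1 kN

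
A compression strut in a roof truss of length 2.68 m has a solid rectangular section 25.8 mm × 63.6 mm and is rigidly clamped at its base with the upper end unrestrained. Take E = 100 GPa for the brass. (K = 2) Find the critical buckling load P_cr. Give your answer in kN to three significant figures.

P_cr ≈ 3.13 kN

Buckling occurs about the weak axis: I_min = h·b³/12 with b = 25.8 mm (the shorter side).
I_min = 63.6×25.8³/12 = 9.102×10^4 mm⁴
I = 9.102×10^4 mm⁴ = 9.102×10^-8 m⁴
Effective length L_e = K·L = 2 × 2.68 = 5.360 m
P_cr = π²EI / L_e² = π² × 100×10⁹ × 9.102×10^-8 / 5.360² = 3.127×10^3 N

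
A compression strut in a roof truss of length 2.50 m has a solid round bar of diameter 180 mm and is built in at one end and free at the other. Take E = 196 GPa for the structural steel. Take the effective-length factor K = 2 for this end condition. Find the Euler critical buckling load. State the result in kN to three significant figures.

I = πd⁴/64 = π×180⁴/64 = 5.153×10^7 mm⁴
I = 5.153×10^7 mm⁴ = 5.153×10^-5 m⁴
Effective length L_e = K·L = 2 × 2.50 = 5.000 m
P_cr = π²EI / L_e² = π² × 196×10⁹ × 5.153×10^-5 / 5.000² = 3.987×10^6 N

P_cr ≈ 3990 kN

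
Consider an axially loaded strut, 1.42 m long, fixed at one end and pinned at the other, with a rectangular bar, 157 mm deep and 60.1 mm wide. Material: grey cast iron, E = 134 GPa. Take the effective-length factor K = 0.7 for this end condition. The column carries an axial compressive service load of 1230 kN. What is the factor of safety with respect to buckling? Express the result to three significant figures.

Buckling occurs about the weak axis: I_min = h·b³/12 with b = 60.1 mm (the shorter side).
I_min = 157×60.1³/12 = 2.840×10^6 mm⁴
I = 2.840×10^6 mm⁴ = 2.840×10^-6 m⁴
Effective length L_e = K·L = 0.7 × 1.42 = 0.9940 m
P_cr = π²EI / L_e² = π² × 134×10⁹ × 2.840×10^-6 / 0.9940² = 3.802×10^6 N
Factor of safety n = P_cr / P = 3801.7 / 1230 = 3.09

n ≈ 3.09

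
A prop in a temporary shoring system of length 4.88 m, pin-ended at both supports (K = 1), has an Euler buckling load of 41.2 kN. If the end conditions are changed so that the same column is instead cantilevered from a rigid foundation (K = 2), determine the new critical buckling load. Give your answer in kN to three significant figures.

P_cr ∝ 1/K², so P_cr,new = P_cr,old × (K_old/K_new)² = 41.2 × (1/2)²
= 41.2 × 0.2500 = 10.3 kN

P_cr ≈ 10.3 kN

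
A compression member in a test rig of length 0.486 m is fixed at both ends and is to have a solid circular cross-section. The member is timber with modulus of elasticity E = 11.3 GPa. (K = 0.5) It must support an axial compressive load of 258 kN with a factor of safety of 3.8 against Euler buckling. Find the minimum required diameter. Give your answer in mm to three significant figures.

Required P_cr = n·P = 3.8 × 258 = 980.4 kN
L_e = K·L = 0.5 × 0.486 = 0.2430 m
Required I = P_cr·L_e²/(π²E) = 9.804×10^5 × 0.2430² / (π² × 1.13×10^10) = 5.191×10^-7 m⁴
I_req = 5.191×10^5 mm⁴
Solid circle: I = πd⁴/64  ⇒  d = (64I/π)^(1/4) = (64×5.191×10^5/π)^(1/4) = 57.0 mm

d ≈ 57.0 mm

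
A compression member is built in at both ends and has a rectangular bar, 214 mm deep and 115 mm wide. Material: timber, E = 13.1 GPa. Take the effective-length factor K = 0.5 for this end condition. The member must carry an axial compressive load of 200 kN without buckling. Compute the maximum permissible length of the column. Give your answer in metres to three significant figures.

Buckling occurs about the weak axis: I_min = h·b³/12 with b = 115 mm (the shorter side).
I_min = 214×115³/12 = 2.712×10^7 mm⁴
I = 2.712×10^-5 m⁴
At the buckling limit P_cr = P = 2.000×10^5 N
From P_cr = π²EI/(K·L)²:  L = (1/K)·√(π²EI/P_cr) = (1/0.5)·√(π²×1.31×10^10×2.712×10^-5/2.000×10^5)
L = 8.37 m

L_max ≈ 8.37 m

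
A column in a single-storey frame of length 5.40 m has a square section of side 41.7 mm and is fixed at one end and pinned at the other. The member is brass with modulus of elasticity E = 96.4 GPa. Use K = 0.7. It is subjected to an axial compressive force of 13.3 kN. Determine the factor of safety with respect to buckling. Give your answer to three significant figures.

n ≈ 1.26

I = a⁴/12 = 41.7⁴/12 = 2.520×10^5 mm⁴
I = 2.520×10^5 mm⁴ = 2.520×10^-7 m⁴
Effective length L_e = K·L = 0.7 × 5.40 = 3.780 m
P_cr = π²EI / L_e² = π² × 96.4×10⁹ × 2.520×10^-7 / 3.780² = 1.678×10^4 N
Factor of safety n = P_cr / P = 16.779 / 13.3 = 1.26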